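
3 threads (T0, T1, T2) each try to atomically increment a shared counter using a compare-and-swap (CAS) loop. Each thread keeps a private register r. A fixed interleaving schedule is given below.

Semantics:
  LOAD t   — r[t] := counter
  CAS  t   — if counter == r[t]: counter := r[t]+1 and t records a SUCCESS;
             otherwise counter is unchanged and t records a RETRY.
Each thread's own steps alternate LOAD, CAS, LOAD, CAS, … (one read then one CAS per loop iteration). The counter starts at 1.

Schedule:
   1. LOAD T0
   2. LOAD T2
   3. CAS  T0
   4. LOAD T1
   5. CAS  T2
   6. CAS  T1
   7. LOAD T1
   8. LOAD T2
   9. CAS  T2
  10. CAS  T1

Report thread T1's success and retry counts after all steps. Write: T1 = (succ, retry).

T1 = (1, 1)

#1 T0 reads 1
#2 T2 reads 1
#3 T0 CAS(1→2) writes; counter now 2
#4 T1 reads 2
#5 T2 CAS(1→2) fails; counter now 2
#6 T1 CAS(2→3) writes; counter now 3
#7 T1 reads 3
#8 T2 reads 3
#9 T2 CAS(3→4) writes; counter now 4
#10 T1 CAS(3→4) fails; counter now 4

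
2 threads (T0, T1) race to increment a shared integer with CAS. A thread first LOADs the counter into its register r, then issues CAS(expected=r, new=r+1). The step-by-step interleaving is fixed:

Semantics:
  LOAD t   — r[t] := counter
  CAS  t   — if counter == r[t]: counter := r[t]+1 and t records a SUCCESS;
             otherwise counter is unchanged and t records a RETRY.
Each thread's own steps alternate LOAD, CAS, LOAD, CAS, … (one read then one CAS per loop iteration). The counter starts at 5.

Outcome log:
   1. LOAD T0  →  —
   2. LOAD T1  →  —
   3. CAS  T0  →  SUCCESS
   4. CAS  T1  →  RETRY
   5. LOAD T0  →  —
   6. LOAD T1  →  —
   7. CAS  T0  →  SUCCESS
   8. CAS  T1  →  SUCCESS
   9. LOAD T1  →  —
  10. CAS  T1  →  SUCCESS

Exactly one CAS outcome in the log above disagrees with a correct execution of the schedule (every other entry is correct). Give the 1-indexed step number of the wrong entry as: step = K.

step = 8

Correct run:
#1 T0 reads 5
#2 T1 reads 5
#3 T0 CAS(5→6) writes; counter now 6
#4 T1 CAS(5→6) fails; counter now 6
#5 T0 reads 6
#6 T1 reads 6
#7 T0 CAS(6→7) writes; counter now 7
#8 T1 CAS(6→7) fails; counter now 7
#9 T1 reads 7
#10 T1 CAS(7→8) writes; counter now 8
Mismatch at 8.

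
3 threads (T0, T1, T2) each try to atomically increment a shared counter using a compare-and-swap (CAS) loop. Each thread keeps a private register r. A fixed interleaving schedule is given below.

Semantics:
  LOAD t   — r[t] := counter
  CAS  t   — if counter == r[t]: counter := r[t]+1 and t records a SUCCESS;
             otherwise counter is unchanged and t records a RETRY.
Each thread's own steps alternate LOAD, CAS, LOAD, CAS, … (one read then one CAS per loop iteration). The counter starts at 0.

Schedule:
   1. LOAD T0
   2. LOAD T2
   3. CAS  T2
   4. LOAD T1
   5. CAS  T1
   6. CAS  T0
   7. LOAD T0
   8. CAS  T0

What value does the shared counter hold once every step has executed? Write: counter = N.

step 1: T0 LOAD ⇒ load; ctr=0 reg=0
step 2: T2 LOAD ⇒ load; ctr=0 reg=0
step 3: T2 CAS ⇒ ok; ctr=1 reg=0
step 4: T1 LOAD ⇒ load; ctr=1 reg=1
step 5: T1 CAS ⇒ ok; ctr=2 reg=1
step 6: T0 CAS ⇒ retry; ctr=2 reg=0
step 7: T0 LOAD ⇒ load; ctr=2 reg=2
step 8: T0 CAS ⇒ ok; ctr=3 reg=2

counter = 3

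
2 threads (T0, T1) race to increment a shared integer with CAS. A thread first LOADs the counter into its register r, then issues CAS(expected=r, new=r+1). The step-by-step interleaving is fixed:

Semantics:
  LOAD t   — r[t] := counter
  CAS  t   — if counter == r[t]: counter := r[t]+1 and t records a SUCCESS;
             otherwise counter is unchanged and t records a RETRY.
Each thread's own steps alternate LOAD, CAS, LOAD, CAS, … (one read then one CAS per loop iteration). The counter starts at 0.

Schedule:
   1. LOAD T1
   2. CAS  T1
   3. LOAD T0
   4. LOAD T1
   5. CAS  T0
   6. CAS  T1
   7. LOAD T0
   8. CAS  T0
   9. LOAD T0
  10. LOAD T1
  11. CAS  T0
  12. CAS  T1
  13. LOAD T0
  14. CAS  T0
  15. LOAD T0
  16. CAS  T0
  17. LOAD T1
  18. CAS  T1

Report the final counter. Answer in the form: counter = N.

1. LOAD T1 → mem=0 r[T1]=0 [LOAD]
2. CAS T1 → mem=1 r[T1]=0 [OK]
3. LOAD T0 → mem=1 r[T0]=1 [LOAD]
4. LOAD T1 → mem=1 r[T1]=1 [LOAD]
5. CAS T0 → mem=2 r[T0]=1 [OK]
6. CAS T1 → mem=2 r[T1]=1 [RETRY]
7. LOAD T0 → mem=2 r[T0]=2 [LOAD]
8. CAS T0 → mem=3 r[T0]=2 [OK]
9. LOAD T0 → mem=3 r[T0]=3 [LOAD]
10. LOAD T1 → mem=3 r[T1]=3 [LOAD]
11. CAS T0 → mem=4 r[T0]=3 [OK]
12. CAS T1 → mem=4 r[T1]=3 [RETRY]
13. LOAD T0 → mem=4 r[T0]=4 [LOAD]
14. CAS T0 → mem=5 r[T0]=4 [OK]
15. LOAD T0 → mem=5 r[T0]=5 [LOAD]
16. CAS T0 → mem=6 r[T0]=5 [OK]
17. LOAD T1 → mem=6 r[T1]=6 [LOAD]
18. CAS T1 → mem=7 r[T1]=6 [OK]

counter = 7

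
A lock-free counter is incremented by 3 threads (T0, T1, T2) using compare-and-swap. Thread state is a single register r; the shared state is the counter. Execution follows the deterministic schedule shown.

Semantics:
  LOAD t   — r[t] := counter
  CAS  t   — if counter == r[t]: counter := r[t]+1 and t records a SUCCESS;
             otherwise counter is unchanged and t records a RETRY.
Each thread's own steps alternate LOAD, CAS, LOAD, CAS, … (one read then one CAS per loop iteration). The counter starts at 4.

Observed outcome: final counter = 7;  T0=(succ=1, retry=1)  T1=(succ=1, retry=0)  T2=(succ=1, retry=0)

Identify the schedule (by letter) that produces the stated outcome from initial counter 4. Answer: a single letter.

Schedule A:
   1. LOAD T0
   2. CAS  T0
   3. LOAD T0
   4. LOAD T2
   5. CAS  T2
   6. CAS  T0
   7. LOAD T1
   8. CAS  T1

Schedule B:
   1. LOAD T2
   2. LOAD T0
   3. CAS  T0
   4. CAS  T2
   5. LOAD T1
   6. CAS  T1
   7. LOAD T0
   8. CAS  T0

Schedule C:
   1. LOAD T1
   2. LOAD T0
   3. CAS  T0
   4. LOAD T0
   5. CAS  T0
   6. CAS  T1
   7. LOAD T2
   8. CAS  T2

A

Simulating candidate A:
[1] T0.load  rd  (counter 4, T0.r 4)
[2] T0.cas  hit  (counter 5, T0.r 4)
[3] T0.load  rd  (counter 5, T0.r 5)
[4] T2.load  rd  (counter 5, T2.r 5)
[5] T2.cas  hit  (counter 6, T2.r 5)
[6] T0.cas  miss  (counter 6, T0.r 5)
[7] T1.load  rd  (counter 6, T1.r 6)
[8] T1.cas  hit  (counter 7, T1.r 6)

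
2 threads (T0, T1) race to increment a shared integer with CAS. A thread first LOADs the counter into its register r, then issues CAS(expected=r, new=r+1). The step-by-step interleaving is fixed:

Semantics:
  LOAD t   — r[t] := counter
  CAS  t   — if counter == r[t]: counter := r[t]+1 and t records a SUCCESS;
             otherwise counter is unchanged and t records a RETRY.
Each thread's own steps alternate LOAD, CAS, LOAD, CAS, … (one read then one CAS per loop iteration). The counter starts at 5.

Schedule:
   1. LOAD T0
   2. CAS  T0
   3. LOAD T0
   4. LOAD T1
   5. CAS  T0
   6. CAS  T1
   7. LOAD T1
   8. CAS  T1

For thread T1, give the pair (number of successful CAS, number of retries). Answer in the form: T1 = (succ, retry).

1. LOAD T0 → mem=5 r[T0]=5 [LOAD]
2. CAS T0 → mem=6 r[T0]=5 [OK]
3. LOAD T0 → mem=6 r[T0]=6 [LOAD]
4. LOAD T1 → mem=6 r[T1]=6 [LOAD]
5. CAS T0 → mem=7 r[T0]=6 [OK]
6. CAS T1 → mem=7 r[T1]=6 [RETRY]
7. LOAD T1 → mem=7 r[T1]=7 [LOAD]
8. CAS T1 → mem=8 r[T1]=7 [OK]

T1 = (1, 1)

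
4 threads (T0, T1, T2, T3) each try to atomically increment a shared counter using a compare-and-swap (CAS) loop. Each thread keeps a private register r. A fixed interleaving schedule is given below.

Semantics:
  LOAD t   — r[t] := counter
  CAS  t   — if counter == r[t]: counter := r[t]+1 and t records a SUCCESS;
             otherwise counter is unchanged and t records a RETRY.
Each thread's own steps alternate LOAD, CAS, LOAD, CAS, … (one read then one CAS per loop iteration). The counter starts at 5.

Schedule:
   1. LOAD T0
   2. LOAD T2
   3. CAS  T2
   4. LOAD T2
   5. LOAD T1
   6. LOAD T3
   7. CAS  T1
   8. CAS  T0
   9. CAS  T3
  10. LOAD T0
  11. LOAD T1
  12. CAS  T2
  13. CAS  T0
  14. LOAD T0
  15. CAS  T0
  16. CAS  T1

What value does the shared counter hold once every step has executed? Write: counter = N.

1. LOAD T0 → mem=5 r[T0]=5 [LOAD]
2. LOAD T2 → mem=5 r[T2]=5 [LOAD]
3. CAS T2 → mem=6 r[T2]=5 [OK]
4. LOAD T2 → mem=6 r[T2]=6 [LOAD]
5. LOAD T1 → mem=6 r[T1]=6 [LOAD]
6. LOAD T3 → mem=6 r[T3]=6 [LOAD]
7. CAS T1 → mem=7 r[T1]=6 [OK]
8. CAS T0 → mem=7 r[T0]=5 [RETRY]
9. CAS T3 → mem=7 r[T3]=6 [RETRY]
10. LOAD T0 → mem=7 r[T0]=7 [LOAD]
11. LOAD T1 → mem=7 r[T1]=7 [LOAD]
12. CAS T2 → mem=7 r[T2]=6 [RETRY]
13. CAS T0 → mem=8 r[T0]=7 [OK]
14. LOAD T0 → mem=8 r[T0]=8 [LOAD]
15. CAS T0 → mem=9 r[T0]=8 [OK]
16. CAS T1 → mem=9 r[T1]=7 [RETRY]

counter = 9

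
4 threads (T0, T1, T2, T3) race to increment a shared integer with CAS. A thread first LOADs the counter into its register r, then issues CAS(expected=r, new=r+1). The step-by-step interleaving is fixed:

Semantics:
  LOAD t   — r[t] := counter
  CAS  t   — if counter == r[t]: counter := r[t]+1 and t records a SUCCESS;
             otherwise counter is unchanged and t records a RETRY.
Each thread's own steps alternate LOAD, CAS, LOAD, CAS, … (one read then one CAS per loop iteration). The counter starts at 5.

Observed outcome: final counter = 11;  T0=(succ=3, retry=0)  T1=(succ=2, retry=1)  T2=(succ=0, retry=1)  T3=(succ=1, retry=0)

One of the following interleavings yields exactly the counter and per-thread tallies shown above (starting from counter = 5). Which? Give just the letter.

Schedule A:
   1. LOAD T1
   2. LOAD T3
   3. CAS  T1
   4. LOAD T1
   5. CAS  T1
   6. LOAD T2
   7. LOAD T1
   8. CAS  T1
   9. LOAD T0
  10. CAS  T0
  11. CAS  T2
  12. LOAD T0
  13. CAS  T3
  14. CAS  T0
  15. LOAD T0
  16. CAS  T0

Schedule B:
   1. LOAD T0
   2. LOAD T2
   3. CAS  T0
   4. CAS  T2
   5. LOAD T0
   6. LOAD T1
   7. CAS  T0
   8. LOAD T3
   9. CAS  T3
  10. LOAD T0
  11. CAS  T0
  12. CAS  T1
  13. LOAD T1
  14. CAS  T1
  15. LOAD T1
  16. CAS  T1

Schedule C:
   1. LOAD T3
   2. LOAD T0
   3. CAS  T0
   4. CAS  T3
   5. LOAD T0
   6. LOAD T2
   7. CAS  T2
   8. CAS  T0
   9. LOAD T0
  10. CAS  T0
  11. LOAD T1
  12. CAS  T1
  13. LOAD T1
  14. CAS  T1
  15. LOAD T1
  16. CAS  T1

B

Simulating candidate B:
#1 T0 reads 5
#2 T2 reads 5
#3 T0 CAS(5→6) writes; counter now 6
#4 T2 CAS(5→6) fails; counter now 6
#5 T0 reads 6
#6 T1 reads 6
#7 T0 CAS(6→7) writes; counter now 7
#8 T3 reads 7
#9 T3 CAS(7→8) writes; counter now 8
#10 T0 reads 8
#11 T0 CAS(8→9) writes; counter now 9
#12 T1 CAS(6→7) fails; counter now 9
#13 T1 reads 9
#14 T1 CAS(9→10) writes; counter now 10
#15 T1 reads 10
#16 T1 CAS(10→11) writes; counter now 11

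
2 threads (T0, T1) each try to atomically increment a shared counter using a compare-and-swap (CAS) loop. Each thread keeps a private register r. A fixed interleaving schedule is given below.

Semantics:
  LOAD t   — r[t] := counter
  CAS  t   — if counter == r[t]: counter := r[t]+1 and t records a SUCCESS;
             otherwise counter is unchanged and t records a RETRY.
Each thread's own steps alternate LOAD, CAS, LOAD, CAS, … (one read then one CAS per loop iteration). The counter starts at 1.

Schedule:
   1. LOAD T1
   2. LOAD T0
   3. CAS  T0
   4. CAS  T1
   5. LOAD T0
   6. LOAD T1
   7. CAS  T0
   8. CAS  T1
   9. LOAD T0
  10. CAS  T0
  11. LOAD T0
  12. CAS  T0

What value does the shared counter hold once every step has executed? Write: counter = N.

counter = 5

#1 T1 reads 1
#2 T0 reads 1
#3 T0 CAS(1→2) writes; counter now 2
#4 T1 CAS(1→2) fails; counter now 2
#5 T0 reads 2
#6 T1 reads 2
#7 T0 CAS(2→3) writes; counter now 3
#8 T1 CAS(2→3) fails; counter now 3
#9 T0 reads 3
#10 T0 CAS(3→4) writes; counter now 4
#11 T0 reads 4
#12 T0 CAS(4→5) writes; counter now 5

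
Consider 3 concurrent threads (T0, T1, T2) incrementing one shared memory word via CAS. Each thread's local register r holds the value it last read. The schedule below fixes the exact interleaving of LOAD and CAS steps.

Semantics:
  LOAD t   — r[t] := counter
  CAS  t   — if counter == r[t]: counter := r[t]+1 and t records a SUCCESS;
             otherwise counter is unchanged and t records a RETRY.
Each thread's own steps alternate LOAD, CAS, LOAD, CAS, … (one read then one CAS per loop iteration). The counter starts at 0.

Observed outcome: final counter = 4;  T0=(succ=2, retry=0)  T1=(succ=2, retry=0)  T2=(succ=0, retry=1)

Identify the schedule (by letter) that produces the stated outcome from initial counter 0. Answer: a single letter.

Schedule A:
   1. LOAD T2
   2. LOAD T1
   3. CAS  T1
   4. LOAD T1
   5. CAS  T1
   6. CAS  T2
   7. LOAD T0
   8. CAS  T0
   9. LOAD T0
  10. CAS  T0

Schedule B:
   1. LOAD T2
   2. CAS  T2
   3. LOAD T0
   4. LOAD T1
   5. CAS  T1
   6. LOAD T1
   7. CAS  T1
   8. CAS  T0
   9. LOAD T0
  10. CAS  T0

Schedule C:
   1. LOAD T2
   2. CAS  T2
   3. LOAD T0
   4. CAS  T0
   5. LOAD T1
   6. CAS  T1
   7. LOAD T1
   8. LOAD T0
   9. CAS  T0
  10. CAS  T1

Run A:
T2 LOAD — after: cnt=0, r=0 — load
T1 LOAD — after: cnt=0, r=0 — load
T1 CAS — after: cnt=1, r=0 — ok
T1 LOAD — after: cnt=1, r=1 — load
T1 CAS — after: cnt=2, r=1 — ok
T2 CAS — after: cnt=2, r=0 — retry
T0 LOAD — after: cnt=2, r=2 — load
T0 CAS — after: cnt=3, r=2 — ok
T0 LOAD — after: cnt=3, r=3 — load
T0 CAS — after: cnt=4, r=3 — ok

A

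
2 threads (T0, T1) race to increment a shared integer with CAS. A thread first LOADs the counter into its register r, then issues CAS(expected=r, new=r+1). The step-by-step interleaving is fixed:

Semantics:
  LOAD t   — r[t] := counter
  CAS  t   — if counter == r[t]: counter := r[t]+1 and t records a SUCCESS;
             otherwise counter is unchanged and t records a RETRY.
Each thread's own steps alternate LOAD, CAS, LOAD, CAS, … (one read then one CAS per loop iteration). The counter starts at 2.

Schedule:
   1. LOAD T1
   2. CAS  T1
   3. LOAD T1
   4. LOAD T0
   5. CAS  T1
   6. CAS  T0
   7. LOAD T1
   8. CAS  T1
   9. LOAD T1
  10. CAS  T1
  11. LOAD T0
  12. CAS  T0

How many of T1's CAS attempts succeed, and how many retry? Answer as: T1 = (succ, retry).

T1 = (4, 0)

#1 T1 reads 2
#2 T1 CAS(2→3) writes; counter now 3
#3 T1 reads 3
#4 T0 reads 3
#5 T1 CAS(3→4) writes; counter now 4
#6 T0 CAS(3→4) fails; counter now 4
#7 T1 reads 4
#8 T1 CAS(4→5) writes; counter now 5
#9 T1 reads 5
#10 T1 CAS(5→6) writes; counter now 6
#11 T0 reads 6
#12 T0 CAS(6→7) writes; counter now 7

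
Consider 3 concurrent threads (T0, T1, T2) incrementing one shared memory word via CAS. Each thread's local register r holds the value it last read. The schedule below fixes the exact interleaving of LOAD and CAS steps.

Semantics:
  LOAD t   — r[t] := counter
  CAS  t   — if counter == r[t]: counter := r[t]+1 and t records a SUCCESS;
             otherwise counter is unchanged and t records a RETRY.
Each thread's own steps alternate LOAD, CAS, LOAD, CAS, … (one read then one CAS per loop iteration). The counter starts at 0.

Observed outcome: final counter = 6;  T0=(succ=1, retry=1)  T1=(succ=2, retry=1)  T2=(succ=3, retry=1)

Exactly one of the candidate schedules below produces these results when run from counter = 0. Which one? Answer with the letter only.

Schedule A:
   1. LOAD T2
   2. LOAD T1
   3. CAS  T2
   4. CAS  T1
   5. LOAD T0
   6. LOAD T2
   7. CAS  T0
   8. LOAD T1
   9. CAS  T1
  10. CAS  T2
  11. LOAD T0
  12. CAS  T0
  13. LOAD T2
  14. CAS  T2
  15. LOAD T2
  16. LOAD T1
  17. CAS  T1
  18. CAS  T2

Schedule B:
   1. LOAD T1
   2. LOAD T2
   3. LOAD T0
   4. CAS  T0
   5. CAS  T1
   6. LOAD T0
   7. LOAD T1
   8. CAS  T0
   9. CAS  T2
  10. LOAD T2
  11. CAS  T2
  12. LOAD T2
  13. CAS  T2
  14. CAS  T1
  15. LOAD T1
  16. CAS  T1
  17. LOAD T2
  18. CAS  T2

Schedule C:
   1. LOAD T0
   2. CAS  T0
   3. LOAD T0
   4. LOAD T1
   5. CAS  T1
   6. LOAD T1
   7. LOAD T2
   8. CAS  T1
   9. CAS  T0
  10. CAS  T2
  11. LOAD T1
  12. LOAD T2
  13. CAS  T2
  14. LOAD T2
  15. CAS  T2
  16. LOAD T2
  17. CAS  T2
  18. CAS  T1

Run C:
1. LOAD T0 → mem=0 r[T0]=0 [LOAD]
2. CAS T0 → mem=1 r[T0]=0 [OK]
3. LOAD T0 → mem=1 r[T0]=1 [LOAD]
4. LOAD T1 → mem=1 r[T1]=1 [LOAD]
5. CAS T1 → mem=2 r[T1]=1 [OK]
6. LOAD T1 → mem=2 r[T1]=2 [LOAD]
7. LOAD T2 → mem=2 r[T2]=2 [LOAD]
8. CAS T1 → mem=3 r[T1]=2 [OK]
9. CAS T0 → mem=3 r[T0]=1 [RETRY]
10. CAS T2 → mem=3 r[T2]=2 [RETRY]
11. LOAD T1 → mem=3 r[T1]=3 [LOAD]
12. LOAD T2 → mem=3 r[T2]=3 [LOAD]
13. CAS T2 → mem=4 r[T2]=3 [OK]
14. LOAD T2 → mem=4 r[T2]=4 [LOAD]
15. CAS T2 → mem=5 r[T2]=4 [OK]
16. LOAD T2 → mem=5 r[T2]=5 [LOAD]
17. CAS T2 → mem=6 r[T2]=5 [OK]
18. CAS T1 → mem=6 r[T1]=3 [RETRY]

C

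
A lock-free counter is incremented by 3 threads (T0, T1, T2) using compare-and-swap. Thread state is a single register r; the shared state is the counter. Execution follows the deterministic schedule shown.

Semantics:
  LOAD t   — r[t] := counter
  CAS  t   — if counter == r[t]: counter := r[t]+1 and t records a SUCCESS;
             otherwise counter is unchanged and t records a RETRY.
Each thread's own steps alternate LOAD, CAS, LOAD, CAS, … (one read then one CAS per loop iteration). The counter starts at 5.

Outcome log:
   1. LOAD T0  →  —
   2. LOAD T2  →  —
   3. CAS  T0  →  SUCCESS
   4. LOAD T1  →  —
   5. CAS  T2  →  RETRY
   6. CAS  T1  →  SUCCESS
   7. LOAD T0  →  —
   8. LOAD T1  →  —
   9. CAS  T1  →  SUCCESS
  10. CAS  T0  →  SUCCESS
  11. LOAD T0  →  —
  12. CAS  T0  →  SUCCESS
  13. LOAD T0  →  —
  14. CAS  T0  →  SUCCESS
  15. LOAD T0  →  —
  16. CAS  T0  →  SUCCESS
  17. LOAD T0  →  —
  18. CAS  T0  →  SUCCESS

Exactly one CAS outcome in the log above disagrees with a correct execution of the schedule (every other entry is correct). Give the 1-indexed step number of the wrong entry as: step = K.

Reference trace:
1. LOAD T0 → mem=5 r[T0]=5 [LOAD]
2. LOAD T2 → mem=5 r[T2]=5 [LOAD]
3. CAS T0 → mem=6 r[T0]=5 [OK]
4. LOAD T1 → mem=6 r[T1]=6 [LOAD]
5. CAS T2 → mem=6 r[T2]=5 [RETRY]
6. CAS T1 → mem=7 r[T1]=6 [OK]
7. LOAD T0 → mem=7 r[T0]=7 [LOAD]
8. LOAD T1 → mem=7 r[T1]=7 [LOAD]
9. CAS T1 → mem=8 r[T1]=7 [OK]
10. CAS T0 → mem=8 r[T0]=7 [RETRY]
11. LOAD T0 → mem=8 r[T0]=8 [LOAD]
12. CAS T0 → mem=9 r[T0]=8 [OK]
13. LOAD T0 → mem=9 r[T0]=9 [LOAD]
14. CAS T0 → mem=10 r[T0]=9 [OK]
15. LOAD T0 → mem=10 r[T0]=10 [LOAD]
16. CAS T0 → mem=11 r[T0]=10 [OK]
17. LOAD T0 → mem=11 r[T0]=11 [LOAD]
18. CAS T0 → mem=12 r[T0]=11 [OK]
Log disagrees first at step 10.

step = 10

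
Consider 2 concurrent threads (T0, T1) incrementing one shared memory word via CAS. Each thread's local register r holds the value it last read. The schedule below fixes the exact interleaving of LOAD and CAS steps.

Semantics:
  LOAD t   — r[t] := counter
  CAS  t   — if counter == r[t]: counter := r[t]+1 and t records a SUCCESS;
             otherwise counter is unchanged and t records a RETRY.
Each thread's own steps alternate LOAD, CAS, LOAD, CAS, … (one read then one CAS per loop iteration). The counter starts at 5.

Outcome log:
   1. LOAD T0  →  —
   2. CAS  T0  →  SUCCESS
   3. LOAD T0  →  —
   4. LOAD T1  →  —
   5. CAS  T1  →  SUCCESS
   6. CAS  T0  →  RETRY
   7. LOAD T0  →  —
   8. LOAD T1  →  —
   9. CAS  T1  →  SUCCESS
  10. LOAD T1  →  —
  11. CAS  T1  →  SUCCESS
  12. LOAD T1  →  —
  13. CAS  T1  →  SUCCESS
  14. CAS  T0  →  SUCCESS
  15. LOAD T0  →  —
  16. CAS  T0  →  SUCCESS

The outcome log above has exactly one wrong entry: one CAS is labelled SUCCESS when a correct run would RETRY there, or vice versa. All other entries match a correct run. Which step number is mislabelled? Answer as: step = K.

Correct run:
[1] T0.load  rd  (counter 5, T0.r 5)
[2] T0.cas  hit  (counter 6, T0.r 5)
[3] T0.load  rd  (counter 6, T0.r 6)
[4] T1.load  rd  (counter 6, T1.r 6)
[5] T1.cas  hit  (counter 7, T1.r 6)
[6] T0.cas  miss  (counter 7, T0.r 6)
[7] T0.load  rd  (counter 7, T0.r 7)
[8] T1.load  rd  (counter 7, T1.r 7)
[9] T1.cas  hit  (counter 8, T1.r 7)
[10] T1.load  rd  (counter 8, T1.r 8)
[11] T1.cas  hit  (counter 9, T1.r 8)
[12] T1.load  rd  (counter 9, T1.r 9)
[13] T1.cas  hit  (counter 10, T1.r 9)
[14] T0.cas  miss  (counter 10, T0.r 7)
[15] T0.load  rd  (counter 10, T0.r 10)
[16] T0.cas  hit  (counter 11, T0.r 10)
Log disagrees first at step 14.

step = 14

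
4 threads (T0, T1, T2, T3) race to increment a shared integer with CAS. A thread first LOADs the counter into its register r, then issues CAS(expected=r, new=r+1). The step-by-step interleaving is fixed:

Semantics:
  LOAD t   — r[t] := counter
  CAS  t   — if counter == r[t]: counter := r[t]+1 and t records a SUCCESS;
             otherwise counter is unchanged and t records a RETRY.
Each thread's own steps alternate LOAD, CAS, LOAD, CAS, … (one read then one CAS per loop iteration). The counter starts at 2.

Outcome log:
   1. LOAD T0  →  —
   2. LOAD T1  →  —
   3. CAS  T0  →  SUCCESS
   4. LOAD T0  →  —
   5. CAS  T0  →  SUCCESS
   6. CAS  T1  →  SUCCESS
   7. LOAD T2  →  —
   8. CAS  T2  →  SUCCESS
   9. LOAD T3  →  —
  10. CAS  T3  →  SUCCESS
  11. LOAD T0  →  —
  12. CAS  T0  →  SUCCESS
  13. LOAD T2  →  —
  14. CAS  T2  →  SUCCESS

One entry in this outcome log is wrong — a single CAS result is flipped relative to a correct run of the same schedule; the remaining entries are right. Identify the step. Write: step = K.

Re-executing:
#1 T0 reads 2
#2 T1 reads 2
#3 T0 CAS(2→3) writes; counter now 3
#4 T0 reads 3
#5 T0 CAS(3→4) writes; counter now 4
#6 T1 CAS(2→3) fails; counter now 4
#7 T2 reads 4
#8 T2 CAS(4→5) writes; counter now 5
#9 T3 reads 5
#10 T3 CAS(5→6) writes; counter now 6
#11 T0 reads 6
#12 T0 CAS(6→7) writes; counter now 7
#13 T2 reads 7
#14 T2 CAS(7→8) writes; counter now 8
Log disagrees first at step 6.

step = 6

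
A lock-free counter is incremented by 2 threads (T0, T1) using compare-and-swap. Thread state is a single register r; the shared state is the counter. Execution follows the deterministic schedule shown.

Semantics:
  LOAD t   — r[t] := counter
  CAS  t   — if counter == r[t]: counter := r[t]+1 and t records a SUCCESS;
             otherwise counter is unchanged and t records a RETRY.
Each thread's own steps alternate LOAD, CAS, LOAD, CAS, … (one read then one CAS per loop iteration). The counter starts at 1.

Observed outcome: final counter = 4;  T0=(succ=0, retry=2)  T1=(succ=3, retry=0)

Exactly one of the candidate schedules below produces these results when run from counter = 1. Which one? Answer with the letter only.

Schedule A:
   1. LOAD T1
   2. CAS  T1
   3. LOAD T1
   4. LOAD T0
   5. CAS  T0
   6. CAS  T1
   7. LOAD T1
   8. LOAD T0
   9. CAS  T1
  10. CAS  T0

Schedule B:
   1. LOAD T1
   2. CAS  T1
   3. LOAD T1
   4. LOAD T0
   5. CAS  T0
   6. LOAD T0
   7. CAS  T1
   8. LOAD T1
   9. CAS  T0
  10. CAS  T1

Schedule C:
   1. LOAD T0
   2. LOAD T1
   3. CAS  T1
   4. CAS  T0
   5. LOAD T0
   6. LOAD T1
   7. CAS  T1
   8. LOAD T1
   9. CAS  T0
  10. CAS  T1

Simulating candidate C:
   1) LOAD T0:  M=1  r_T0=1
   2) LOAD T1:  M=1  r_T1=1
   3) CAS  T1:  M=2  r_T1=1 ✓
   4) CAS  T0:  M=2  r_T0=1 ✗
   5) LOAD T0:  M=2  r_T0=2
   6) LOAD T1:  M=2  r_T1=2
   7) CAS  T1:  M=3  r_T1=2 ✓
   8) LOAD T1:  M=3  r_T1=3
   9) CAS  T0:  M=3  r_T0=2 ✗
  10) CAS  T1:  M=4  r_T1=3 ✓

C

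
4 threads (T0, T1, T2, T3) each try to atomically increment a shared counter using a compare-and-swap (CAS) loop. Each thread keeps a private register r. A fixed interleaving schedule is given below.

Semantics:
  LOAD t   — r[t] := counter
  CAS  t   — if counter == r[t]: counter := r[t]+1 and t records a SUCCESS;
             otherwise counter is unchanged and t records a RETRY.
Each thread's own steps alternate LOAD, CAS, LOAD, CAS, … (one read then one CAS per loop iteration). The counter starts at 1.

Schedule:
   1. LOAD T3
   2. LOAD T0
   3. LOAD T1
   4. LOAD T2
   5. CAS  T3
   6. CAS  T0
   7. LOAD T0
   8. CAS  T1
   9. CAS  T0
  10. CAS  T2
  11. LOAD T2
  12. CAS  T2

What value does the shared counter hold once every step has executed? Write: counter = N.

1. LOAD T3 → mem=1 r[T3]=1 [LOAD]
2. LOAD T0 → mem=1 r[T0]=1 [LOAD]
3. LOAD T1 → mem=1 r[T1]=1 [LOAD]
4. LOAD T2 → mem=1 r[T2]=1 [LOAD]
5. CAS T3 → mem=2 r[T3]=1 [OK]
6. CAS T0 → mem=2 r[T0]=1 [RETRY]
7. LOAD T0 → mem=2 r[T0]=2 [LOAD]
8. CAS T1 → mem=2 r[T1]=1 [RETRY]
9. CAS T0 → mem=3 r[T0]=2 [OK]
10. CAS T2 → mem=3 r[T2]=1 [RETRY]
11. LOAD T2 → mem=3 r[T2]=3 [LOAD]
12. CAS T2 → mem=4 r[T2]=3 [OK]

counter = 4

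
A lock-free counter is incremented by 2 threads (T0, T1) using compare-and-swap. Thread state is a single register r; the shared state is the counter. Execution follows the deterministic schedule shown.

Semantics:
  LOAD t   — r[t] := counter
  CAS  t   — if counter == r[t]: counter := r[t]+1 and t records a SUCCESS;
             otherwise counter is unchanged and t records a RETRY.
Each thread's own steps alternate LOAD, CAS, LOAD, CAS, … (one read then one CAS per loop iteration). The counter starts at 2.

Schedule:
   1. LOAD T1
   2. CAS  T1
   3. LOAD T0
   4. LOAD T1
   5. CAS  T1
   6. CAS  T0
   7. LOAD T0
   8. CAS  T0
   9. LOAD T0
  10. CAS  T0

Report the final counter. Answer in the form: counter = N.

   1) LOAD T1:  M=2  r_T1=2
   2) CAS  T1:  M=3  r_T1=2 ✓
   3) LOAD T0:  M=3  r_T0=3
   4) LOAD T1:  M=3  r_T1=3
   5) CAS  T1:  M=4  r_T1=3 ✓
   6) CAS  T0:  M=4  r_T0=3 ✗
   7) LOAD T0:  M=4  r_T0=4
   8) CAS  T0:  M=5  r_T0=4 ✓
   9) LOAD T0:  M=5  r_T0=5
  10) CAS  T0:  M=6  r_T0=5 ✓

counter = 6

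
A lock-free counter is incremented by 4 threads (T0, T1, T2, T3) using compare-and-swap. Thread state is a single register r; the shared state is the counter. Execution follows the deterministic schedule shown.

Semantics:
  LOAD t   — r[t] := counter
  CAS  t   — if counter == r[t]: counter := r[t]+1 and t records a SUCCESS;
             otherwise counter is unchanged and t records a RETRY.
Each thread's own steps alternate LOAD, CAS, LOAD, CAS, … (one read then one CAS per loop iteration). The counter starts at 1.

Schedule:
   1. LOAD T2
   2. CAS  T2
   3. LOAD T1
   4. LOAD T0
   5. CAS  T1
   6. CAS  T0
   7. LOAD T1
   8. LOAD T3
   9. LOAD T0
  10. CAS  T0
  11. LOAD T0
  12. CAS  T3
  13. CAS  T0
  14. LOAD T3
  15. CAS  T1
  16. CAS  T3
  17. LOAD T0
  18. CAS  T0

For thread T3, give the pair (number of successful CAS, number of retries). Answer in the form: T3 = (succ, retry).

T3 = (1, 1)

T2 LOAD — after: cnt=1, r=1 — load
T2 CAS — after: cnt=2, r=1 — ok
T1 LOAD — after: cnt=2, r=2 — load
T0 LOAD — after: cnt=2, r=2 — load
T1 CAS — after: cnt=3, r=2 — ok
T0 CAS — after: cnt=3, r=2 — retry
T1 LOAD — after: cnt=3, r=3 — load
T3 LOAD — after: cnt=3, r=3 — load
T0 LOAD — after: cnt=3, r=3 — load
T0 CAS — after: cnt=4, r=3 — ok
T0 LOAD — after: cnt=4, r=4 — load
T3 CAS — after: cnt=4, r=3 — retry
T0 CAS — after: cnt=5, r=4 — ok
T3 LOAD — after: cnt=5, r=5 — load
T1 CAS — after: cnt=5, r=3 — retry
T3 CAS — after: cnt=6, r=5 — ok
T0 LOAD — after: cnt=6, r=6 — load
T0 CAS — after: cnt=7, r=6 — ok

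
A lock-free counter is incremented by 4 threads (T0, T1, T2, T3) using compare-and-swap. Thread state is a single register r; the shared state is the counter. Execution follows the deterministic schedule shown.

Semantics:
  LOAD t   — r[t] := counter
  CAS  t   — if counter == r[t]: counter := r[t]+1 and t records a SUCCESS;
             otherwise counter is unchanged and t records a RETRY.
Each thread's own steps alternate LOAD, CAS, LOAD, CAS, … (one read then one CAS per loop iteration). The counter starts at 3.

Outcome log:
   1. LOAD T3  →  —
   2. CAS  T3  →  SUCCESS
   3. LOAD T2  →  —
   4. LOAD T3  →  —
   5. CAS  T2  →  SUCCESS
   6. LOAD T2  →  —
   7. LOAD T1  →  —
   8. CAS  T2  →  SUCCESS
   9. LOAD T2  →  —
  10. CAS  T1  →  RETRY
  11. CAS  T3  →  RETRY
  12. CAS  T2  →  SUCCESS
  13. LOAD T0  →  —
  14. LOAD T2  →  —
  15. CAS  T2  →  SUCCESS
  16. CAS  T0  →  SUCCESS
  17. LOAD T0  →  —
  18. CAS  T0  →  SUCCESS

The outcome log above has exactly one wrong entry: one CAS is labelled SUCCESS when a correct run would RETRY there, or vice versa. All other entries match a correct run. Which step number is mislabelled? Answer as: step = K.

Re-executing:
[1] T3.load  rd  (counter 3, T3.r 3)
[2] T3.cas  hit  (counter 4, T3.r 3)
[3] T2.load  rd  (counter 4, T2.r 4)
[4] T3.load  rd  (counter 4, T3.r 4)
[5] T2.cas  hit  (counter 5, T2.r 4)
[6] T2.load  rd  (counter 5, T2.r 5)
[7] T1.load  rd  (counter 5, T1.r 5)
[8] T2.cas  hit  (counter 6, T2.r 5)
[9] T2.load  rd  (counter 6, T2.r 6)
[10] T1.cas  miss  (counter 6, T1.r 5)
[11] T3.cas  miss  (counter 6, T3.r 4)
[12] T2.cas  hit  (counter 7, T2.r 6)
[13] T0.load  rd  (counter 7, T0.r 7)
[14] T2.load  rd  (counter 7, T2.r 7)
[15] T2.cas  hit  (counter 8, T2.r 7)
[16] T0.cas  miss  (counter 8, T0.r 7)
[17] T0.load  rd  (counter 8, T0.r 8)
[18] T0.cas  hit  (counter 9, T0.r 8)
Log disagrees first at step 16.

step = 16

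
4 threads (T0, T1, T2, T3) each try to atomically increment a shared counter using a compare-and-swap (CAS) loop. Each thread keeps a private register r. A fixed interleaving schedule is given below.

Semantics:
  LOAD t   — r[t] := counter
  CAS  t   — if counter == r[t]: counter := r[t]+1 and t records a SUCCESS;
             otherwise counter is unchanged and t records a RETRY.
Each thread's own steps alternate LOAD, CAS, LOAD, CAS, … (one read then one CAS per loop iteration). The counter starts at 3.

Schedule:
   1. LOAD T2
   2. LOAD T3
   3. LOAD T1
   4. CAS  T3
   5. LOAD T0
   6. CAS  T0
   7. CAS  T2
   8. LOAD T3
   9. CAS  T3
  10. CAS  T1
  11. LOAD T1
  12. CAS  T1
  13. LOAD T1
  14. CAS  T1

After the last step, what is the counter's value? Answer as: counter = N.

[1] T2.load  rd  (counter 3, T2.r 3)
[2] T3.load  rd  (counter 3, T3.r 3)
[3] T1.load  rd  (counter 3, T1.r 3)
[4] T3.cas  hit  (counter 4, T3.r 3)
[5] T0.load  rd  (counter 4, T0.r 4)
[6] T0.cas  hit  (counter 5, T0.r 4)
[7] T2.cas  miss  (counter 5, T2.r 3)
[8] T3.load  rd  (counter 5, T3.r 5)
[9] T3.cas  hit  (counter 6, T3.r 5)
[10] T1.cas  miss  (counter 6, T1.r 3)
[11] T1.load  rd  (counter 6, T1.r 6)
[12] T1.cas  hit  (counter 7, T1.r 6)
[13] T1.load  rd  (counter 7, T1.r 7)
[14] T1.cas  hit  (counter 8, T1.r 7)

counter = 8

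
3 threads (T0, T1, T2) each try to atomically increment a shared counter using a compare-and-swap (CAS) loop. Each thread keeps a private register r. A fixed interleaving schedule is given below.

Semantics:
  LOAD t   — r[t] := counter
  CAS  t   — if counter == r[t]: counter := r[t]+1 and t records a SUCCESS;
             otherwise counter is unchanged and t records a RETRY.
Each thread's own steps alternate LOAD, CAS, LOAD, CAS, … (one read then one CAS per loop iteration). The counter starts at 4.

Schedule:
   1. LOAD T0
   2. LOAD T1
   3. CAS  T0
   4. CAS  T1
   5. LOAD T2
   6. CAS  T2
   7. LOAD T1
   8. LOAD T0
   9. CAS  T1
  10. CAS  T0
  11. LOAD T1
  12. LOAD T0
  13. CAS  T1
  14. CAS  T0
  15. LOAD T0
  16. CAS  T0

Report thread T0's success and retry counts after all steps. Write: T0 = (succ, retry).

T0 = (2, 2)

1. LOAD T0 → mem=4 r[T0]=4 [LOAD]
2. LOAD T1 → mem=4 r[T1]=4 [LOAD]
3. CAS T0 → mem=5 r[T0]=4 [OK]
4. CAS T1 → mem=5 r[T1]=4 [RETRY]
5. LOAD T2 → mem=5 r[T2]=5 [LOAD]
6. CAS T2 → mem=6 r[T2]=5 [OK]
7. LOAD T1 → mem=6 r[T1]=6 [LOAD]
8. LOAD T0 → mem=6 r[T0]=6 [LOAD]
9. CAS T1 → mem=7 r[T1]=6 [OK]
10. CAS T0 → mem=7 r[T0]=6 [RETRY]
11. LOAD T1 → mem=7 r[T1]=7 [LOAD]
12. LOAD T0 → mem=7 r[T0]=7 [LOAD]
13. CAS T1 → mem=8 r[T1]=7 [OK]
14. CAS T0 → mem=8 r[T0]=7 [RETRY]
15. LOAD T0 → mem=8 r[T0]=8 [LOAD]
16. CAS T0 → mem=9 r[T0]=8 [OK]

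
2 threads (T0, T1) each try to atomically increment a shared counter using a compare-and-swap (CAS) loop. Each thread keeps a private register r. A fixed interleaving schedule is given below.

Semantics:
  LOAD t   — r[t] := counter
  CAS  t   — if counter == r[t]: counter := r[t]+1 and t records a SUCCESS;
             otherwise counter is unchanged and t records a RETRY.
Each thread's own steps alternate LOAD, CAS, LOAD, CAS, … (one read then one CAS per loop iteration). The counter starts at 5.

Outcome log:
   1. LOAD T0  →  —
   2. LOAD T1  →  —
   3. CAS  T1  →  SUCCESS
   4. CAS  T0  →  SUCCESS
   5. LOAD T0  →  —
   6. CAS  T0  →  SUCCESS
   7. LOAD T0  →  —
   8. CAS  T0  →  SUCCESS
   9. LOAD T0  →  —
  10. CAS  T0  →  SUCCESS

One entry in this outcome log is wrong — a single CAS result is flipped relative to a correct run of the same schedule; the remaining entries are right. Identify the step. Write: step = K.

step = 4

Correct run:
1. LOAD T0 → mem=5 r[T0]=5 [LOAD]
2. LOAD T1 → mem=5 r[T1]=5 [LOAD]
3. CAS T1 → mem=6 r[T1]=5 [OK]
4. CAS T0 → mem=6 r[T0]=5 [RETRY]
5. LOAD T0 → mem=6 r[T0]=6 [LOAD]
6. CAS T0 → mem=7 r[T0]=6 [OK]
7. LOAD T0 → mem=7 r[T0]=7 [LOAD]
8. CAS T0 → mem=8 r[T0]=7 [OK]
9. LOAD T0 → mem=8 r[T0]=8 [LOAD]
10. CAS T0 → mem=9 r[T0]=8 [OK]
Log disagrees first at step 4.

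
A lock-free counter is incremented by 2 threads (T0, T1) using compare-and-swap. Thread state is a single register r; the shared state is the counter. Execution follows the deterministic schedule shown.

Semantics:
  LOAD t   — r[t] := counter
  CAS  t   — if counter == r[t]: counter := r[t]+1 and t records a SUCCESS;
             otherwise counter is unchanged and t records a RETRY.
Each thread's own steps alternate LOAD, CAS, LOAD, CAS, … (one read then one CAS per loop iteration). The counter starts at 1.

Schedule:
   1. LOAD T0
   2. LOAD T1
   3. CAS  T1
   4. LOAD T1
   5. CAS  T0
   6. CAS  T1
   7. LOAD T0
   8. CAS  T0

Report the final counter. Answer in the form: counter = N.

1. LOAD T0 → mem=1 r[T0]=1 [LOAD]
2. LOAD T1 → mem=1 r[T1]=1 [LOAD]
3. CAS T1 → mem=2 r[T1]=1 [OK]
4. LOAD T1 → mem=2 r[T1]=2 [LOAD]
5. CAS T0 → mem=2 r[T0]=1 [RETRY]
6. CAS T1 → mem=3 r[T1]=2 [OK]
7. LOAD T0 → mem=3 r[T0]=3 [LOAD]
8. CAS T0 → mem=4 r[T0]=3 [OK]

counter = 4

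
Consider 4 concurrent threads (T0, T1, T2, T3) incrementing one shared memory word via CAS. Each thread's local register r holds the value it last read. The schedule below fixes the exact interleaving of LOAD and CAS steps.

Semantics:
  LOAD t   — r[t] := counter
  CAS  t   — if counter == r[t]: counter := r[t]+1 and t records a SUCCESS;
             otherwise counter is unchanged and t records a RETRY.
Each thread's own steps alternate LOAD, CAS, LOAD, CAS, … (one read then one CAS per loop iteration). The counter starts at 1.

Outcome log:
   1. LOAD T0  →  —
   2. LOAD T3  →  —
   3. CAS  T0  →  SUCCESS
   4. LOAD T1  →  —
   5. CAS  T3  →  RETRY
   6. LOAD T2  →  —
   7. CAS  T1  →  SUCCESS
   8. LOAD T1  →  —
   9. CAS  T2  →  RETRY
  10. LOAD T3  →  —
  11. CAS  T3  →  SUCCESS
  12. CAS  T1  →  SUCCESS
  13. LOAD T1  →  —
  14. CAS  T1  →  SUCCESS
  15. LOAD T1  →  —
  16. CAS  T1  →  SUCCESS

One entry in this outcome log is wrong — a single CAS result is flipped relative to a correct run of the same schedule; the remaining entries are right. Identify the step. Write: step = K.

Re-executing:
[1] T0.load  rd  (counter 1, T0.r 1)
[2] T3.load  rd  (counter 1, T3.r 1)
[3] T0.cas  hit  (counter 2, T0.r 1)
[4] T1.load  rd  (counter 2, T1.r 2)
[5] T3.cas  miss  (counter 2, T3.r 1)
[6] T2.load  rd  (counter 2, T2.r 2)
[7] T1.cas  hit  (counter 3, T1.r 2)
[8] T1.load  rd  (counter 3, T1.r 3)
[9] T2.cas  miss  (counter 3, T2.r 2)
[10] T3.load  rd  (counter 3, T3.r 3)
[11] T3.cas  hit  (counter 4, T3.r 3)
[12] T1.cas  miss  (counter 4, T1.r 3)
[13] T1.load  rd  (counter 4, T1.r 4)
[14] T1.cas  hit  (counter 5, T1.r 4)
[15] T1.load  rd  (counter 5, T1.r 5)
[16] T1.cas  hit  (counter 6, T1.r 5)
Flip is step 12.

step = 12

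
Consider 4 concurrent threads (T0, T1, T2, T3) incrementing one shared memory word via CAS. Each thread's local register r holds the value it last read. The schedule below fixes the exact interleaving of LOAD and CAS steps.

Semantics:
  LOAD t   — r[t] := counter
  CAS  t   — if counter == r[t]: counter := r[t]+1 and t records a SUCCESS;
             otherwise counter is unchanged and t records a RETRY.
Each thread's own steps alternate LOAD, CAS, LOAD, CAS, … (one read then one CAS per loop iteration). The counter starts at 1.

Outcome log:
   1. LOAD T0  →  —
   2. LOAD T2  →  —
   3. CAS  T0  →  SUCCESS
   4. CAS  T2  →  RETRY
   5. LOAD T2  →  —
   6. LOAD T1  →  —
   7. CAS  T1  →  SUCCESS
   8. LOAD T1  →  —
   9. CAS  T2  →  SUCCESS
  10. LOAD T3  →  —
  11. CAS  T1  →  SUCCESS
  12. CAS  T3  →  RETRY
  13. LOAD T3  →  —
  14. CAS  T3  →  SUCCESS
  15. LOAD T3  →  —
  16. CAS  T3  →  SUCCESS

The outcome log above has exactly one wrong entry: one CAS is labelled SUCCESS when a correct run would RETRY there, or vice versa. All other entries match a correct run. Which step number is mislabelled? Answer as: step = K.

Reference trace:
#1 T0 reads 1
#2 T2 reads 1
#3 T0 CAS(1→2) writes; counter now 2
#4 T2 CAS(1→2) fails; counter now 2
#5 T2 reads 2
#6 T1 reads 2
#7 T1 CAS(2→3) writes; counter now 3
#8 T1 reads 3
#9 T2 CAS(2→3) fails; counter now 3
#10 T3 reads 3
#11 T1 CAS(3→4) writes; counter now 4
#12 T3 CAS(3→4) fails; counter now 4
#13 T3 reads 4
#14 T3 CAS(4→5) writes; counter now 5
#15 T3 reads 5
#16 T3 CAS(5→6) writes; counter now 6
Mismatch at 9.

step = 9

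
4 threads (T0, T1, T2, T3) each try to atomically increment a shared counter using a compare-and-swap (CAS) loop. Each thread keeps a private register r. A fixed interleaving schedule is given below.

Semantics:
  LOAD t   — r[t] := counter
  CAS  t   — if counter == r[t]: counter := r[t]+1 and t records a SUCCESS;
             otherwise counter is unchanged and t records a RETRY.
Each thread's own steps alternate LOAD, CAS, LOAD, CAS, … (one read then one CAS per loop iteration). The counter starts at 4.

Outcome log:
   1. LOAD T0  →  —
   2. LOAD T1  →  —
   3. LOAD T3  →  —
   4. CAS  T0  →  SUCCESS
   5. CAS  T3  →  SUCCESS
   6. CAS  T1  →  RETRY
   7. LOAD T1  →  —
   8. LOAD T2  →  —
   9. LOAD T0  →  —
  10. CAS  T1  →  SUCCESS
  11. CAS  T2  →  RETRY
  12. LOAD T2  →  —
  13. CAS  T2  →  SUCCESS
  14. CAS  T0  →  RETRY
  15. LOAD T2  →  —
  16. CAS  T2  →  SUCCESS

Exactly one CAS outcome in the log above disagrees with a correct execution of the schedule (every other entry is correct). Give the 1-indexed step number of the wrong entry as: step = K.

Reference trace:
#1 T0 reads 4
#2 T1 reads 4
#3 T3 reads 4
#4 T0 CAS(4→5) writes; counter now 5
#5 T3 CAS(4→5) fails; counter now 5
#6 T1 CAS(4→5) fails; counter now 5
#7 T1 reads 5
#8 T2 reads 5
#9 T0 reads 5
#10 T1 CAS(5→6) writes; counter now 6
#11 T2 CAS(5→6) fails; counter now 6
#12 T2 reads 6
#13 T2 CAS(6→7) writes; counter now 7
#14 T0 CAS(5→6) fails; counter now 7
#15 T2 reads 7
#16 T2 CAS(7→8) writes; counter now 8
Mismatch at 5.

step = 5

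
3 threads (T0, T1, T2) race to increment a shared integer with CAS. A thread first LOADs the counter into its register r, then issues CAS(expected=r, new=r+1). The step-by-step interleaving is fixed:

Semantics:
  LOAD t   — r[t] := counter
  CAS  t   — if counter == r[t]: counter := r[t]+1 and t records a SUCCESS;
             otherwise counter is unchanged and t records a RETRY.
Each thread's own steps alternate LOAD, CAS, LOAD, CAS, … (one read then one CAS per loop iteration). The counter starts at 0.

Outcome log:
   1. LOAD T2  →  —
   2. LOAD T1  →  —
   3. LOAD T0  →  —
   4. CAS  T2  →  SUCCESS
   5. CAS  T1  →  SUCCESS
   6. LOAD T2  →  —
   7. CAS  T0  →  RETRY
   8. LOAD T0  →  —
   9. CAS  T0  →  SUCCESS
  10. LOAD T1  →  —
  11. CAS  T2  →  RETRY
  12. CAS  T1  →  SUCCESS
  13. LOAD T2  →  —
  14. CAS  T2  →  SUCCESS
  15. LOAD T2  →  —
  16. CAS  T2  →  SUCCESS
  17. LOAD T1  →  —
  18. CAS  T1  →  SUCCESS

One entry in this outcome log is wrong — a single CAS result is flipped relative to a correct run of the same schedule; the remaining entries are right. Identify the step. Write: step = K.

step = 5

Correct run:
   1) LOAD T2:  M=0  r_T2=0
   2) LOAD T1:  M=0  r_T1=0
   3) LOAD T0:  M=0  r_T0=0
   4) CAS  T2:  M=1  r_T2=0 ✓
   5) CAS  T1:  M=1  r_T1=0 ✗
   6) LOAD T2:  M=1  r_T2=1
   7) CAS  T0:  M=1  r_T0=0 ✗
   8) LOAD T0:  M=1  r_T0=1
   9) CAS  T0:  M=2  r_T0=1 ✓
  10) LOAD T1:  M=2  r_T1=2
  11) CAS  T2:  M=2  r_T2=1 ✗
  12) CAS  T1:  M=3  r_T1=2 ✓
  13) LOAD T2:  M=3  r_T2=3
  14) CAS  T2:  M=4  r_T2=3 ✓
  15) LOAD T2:  M=4  r_T2=4
  16) CAS  T2:  M=5  r_T2=4 ✓
  17) LOAD T1:  M=5  r_T1=5
  18) CAS  T1:  M=6  r_T1=5 ✓
Log disagrees first at step 5.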